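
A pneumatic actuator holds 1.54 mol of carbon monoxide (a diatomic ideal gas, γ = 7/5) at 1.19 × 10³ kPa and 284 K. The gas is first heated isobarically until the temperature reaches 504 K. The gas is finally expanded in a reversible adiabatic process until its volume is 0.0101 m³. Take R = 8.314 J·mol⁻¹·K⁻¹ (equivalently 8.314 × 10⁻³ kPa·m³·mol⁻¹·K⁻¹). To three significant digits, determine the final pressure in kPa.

P₃ ≈ 498 kPa

From PV = nRT: V₁ = nRT₁/P₁ = 0.003056 m³.
Isobaric, so V/T is constant: P₂ = P₁; V₂ = V₁·(T₂/T₁) = 0.005423 m³.
Adiabatic (γ = 7/5), T V^(γ−1) and P V^γ constant: T₃ = T₂·(V₂/V₃)^(γ−1) = 393.0 K; P₃ = P₂·(V₂/V₃)^γ = 498.2 kPa.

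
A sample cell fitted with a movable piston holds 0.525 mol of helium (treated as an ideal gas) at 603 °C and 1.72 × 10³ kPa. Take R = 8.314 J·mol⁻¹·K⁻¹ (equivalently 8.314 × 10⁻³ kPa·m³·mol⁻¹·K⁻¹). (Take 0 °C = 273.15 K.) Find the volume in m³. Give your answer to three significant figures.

Convert: T = 876.15 K.
PV = nRT ⇒ V = nRT/P = (0.525 × 8.314 × 10⁻³ × 876.15) / 1.72e+03

V ≈ 0.00222 m³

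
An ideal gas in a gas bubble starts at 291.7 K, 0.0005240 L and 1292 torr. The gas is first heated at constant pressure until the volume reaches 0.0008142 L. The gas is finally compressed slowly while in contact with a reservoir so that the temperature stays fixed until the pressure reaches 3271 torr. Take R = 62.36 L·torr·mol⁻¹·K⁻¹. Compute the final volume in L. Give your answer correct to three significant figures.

V₃ ≈ 0.000322 L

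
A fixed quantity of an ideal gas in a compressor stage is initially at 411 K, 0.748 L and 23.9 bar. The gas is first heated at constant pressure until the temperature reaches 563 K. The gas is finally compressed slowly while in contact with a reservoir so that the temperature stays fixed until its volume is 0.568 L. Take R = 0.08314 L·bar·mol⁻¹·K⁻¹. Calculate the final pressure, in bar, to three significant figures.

Isobaric, so V/T is constant: P₂ = P₁; V₂ = V₁·(T₂/T₁) = 1.025 L.
Isothermal, so P V is constant: T₃ = T₂; P₃ = P₂·(V₂/V₃) = 43.11 bar.

P₃ ≈ 43.1 bar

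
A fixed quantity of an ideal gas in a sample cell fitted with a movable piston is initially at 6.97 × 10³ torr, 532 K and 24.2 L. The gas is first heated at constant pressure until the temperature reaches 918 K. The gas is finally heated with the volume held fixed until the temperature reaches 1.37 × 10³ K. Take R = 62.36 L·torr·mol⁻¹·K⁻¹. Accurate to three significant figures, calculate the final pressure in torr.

P constant ⇒ V ∝ T: P₂ = P₁; V₂ = V₁·(T₂/T₁) = 41.76 L.
Isochoric, so P/T is constant: V₃ = V₂; P₃ = P₂·(T₃/T₂) = 1.040e+04 torr.

P₃ ≈ 1.04e+04 torr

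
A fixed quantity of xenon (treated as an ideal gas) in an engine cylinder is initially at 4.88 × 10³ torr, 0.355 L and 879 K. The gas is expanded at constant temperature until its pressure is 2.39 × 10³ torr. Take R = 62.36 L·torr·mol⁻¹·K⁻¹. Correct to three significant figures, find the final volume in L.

T constant ⇒ Boyle's law P V = const: T₂ = T₁; V₂ = V₁·(P₁/P₂) = 0.7249 L.

V₂ ≈ 0.725 L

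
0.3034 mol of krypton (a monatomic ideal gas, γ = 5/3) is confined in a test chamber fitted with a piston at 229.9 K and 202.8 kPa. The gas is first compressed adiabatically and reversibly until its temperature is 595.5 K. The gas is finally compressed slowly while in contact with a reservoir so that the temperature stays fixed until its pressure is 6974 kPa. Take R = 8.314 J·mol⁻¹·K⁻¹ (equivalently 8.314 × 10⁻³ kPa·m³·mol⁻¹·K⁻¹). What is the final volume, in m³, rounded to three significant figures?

V₃ ≈ 0.000215 m³

From PV = nRT: V₁ = nRT₁/P₁ = 0.002860 m³.
Adiabatic (γ = 5/3), T V^(γ−1) and P V^γ constant: P₂ = P₁·(T₂/T₁)^(γ/(γ−1)) = 2190 kPa; V₂ = V₁·(T₁/T₂)^(1/(γ−1)) = 0.0006859 m³.
Isothermal, so P V is constant: T₃ = T₂; V₃ = V₂·(P₂/P₃) = 0.0002154 m³.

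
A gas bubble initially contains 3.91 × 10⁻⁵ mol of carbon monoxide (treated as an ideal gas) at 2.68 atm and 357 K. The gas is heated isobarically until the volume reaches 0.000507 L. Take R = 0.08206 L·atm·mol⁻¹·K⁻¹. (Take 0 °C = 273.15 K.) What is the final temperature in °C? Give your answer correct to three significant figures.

T₂ ≈ 150 °C

From PV = nRT: V₁ = nRT₁/P₁ = 0.0004274 L.
P constant ⇒ V ∝ T: P₂ = P₁; T₂ = T₁·(V₂/V₁) = 423.5 K.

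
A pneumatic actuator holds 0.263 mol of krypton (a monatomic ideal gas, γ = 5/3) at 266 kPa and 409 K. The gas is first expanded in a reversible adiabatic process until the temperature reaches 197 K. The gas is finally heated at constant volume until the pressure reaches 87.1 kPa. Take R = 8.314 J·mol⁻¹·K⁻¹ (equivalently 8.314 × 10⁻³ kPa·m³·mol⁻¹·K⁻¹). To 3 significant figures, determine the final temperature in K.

T₃ ≈ 401 K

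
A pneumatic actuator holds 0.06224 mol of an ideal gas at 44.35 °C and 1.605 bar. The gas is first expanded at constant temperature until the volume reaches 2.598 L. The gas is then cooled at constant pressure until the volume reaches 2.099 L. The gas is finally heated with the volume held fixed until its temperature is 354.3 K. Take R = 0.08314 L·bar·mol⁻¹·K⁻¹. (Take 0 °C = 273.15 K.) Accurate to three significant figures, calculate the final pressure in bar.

P₄ ≈ 0.873 bar

Convert: T₁ = 317.5 K.
From PV = nRT: V₁ = nRT₁/P₁ = 1.024 L.
T constant ⇒ Boyle's law P V = const: T₂ = T₁; P₂ = P₁·(V₁/V₂) = 0.6324 bar.
Isobaric, so V/T is constant: P₃ = P₂; T₃ = T₂·(V₃/V₂) = 256.5 K.
V constant ⇒ P ∝ T: V₄ = V₃; P₄ = P₃·(T₄/T₃) = 0.8735 bar.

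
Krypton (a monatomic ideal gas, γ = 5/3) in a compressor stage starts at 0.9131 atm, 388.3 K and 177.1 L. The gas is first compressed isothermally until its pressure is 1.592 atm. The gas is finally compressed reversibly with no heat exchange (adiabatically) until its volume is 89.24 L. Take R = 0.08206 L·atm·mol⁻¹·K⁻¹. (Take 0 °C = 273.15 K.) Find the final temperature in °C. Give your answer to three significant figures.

T constant ⇒ Boyle's law P V = const: T₂ = T₁; V₂ = V₁·(P₁/P₂) = 101.6 L.
Reversible adiabatic, γ = 5/3: T₃ = T₂·(V₂/V₃)^(γ−1) = 423.3 K; P₃ = P₂·(V₂/V₃)^γ = 1.975 atm.

T₃ ≈ 150 °C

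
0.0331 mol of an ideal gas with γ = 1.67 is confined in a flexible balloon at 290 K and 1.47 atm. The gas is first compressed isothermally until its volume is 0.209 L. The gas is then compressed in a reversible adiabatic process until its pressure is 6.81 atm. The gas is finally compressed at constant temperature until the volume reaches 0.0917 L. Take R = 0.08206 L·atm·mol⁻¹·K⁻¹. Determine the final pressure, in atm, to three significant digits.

P₄ ≈ 10.9 atm

From PV = nRT: V₁ = nRT₁/P₁ = 0.5358 L.
Isothermal, so P V is constant: T₂ = T₁; P₂ = P₁·(V₁/V₂) = 3.769 atm.
Reversible adiabatic, γ = 1.67: T₃ = T₂·(P₃/P₂)^((γ−1)/γ) = 367.7 K; V₃ = V₂·(P₂/P₃)^(1/γ) = 0.1467 L.
Isothermal, so P V is constant: T₄ = T₃; P₄ = P₃·(V₃/V₄) = 10.89 atm.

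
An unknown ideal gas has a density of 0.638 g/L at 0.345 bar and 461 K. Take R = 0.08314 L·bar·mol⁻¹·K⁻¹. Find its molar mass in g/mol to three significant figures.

ρ = PM/(RT) ⇒ M = ρRT/P = (0.638 × 0.08314 × 461.0) / 0.345

M ≈ 70.9 g/mol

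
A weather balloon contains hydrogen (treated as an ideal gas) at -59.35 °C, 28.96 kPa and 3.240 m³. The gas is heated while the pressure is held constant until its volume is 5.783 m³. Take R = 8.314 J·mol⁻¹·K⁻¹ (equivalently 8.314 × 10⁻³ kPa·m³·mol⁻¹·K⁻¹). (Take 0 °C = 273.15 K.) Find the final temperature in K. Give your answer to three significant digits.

T₂ ≈ 382 K

Convert: T₁ = 213.8 K.
Isobaric, so V/T is constant: P₂ = P₁; T₂ = T₁·(V₂/V₁) = 381.6 K.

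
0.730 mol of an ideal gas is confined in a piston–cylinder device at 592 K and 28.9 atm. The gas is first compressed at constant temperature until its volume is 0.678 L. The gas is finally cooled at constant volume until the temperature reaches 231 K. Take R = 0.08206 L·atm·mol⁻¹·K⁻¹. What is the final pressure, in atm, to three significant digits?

P₃ ≈ 20.4 atm

From PV = nRT: V₁ = nRT₁/P₁ = 1.227 L.
Isothermal, so P V is constant: T₂ = T₁; P₂ = P₁·(V₁/V₂) = 52.31 atm.
V constant ⇒ P ∝ T: V₃ = V₂; P₃ = P₂·(T₃/T₂) = 20.41 atm.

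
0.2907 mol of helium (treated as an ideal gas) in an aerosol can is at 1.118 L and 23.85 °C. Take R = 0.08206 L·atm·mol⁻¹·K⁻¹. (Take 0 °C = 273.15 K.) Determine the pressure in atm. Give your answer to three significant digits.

P ≈ 6.34 atm

Convert: T = 297.00 K.
PV = nRT ⇒ P = nRT/V = (0.2907 × 0.08206 × 297.00) / 1.118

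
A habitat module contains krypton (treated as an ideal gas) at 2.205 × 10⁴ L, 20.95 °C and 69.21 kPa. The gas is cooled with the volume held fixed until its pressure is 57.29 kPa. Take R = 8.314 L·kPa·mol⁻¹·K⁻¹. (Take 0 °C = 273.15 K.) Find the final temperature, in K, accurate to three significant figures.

T₂ ≈ 243 K

Convert: T₁ = 294.1 K.
Isochoric, so P/T is constant: V₂ = V₁; T₂ = T₁·(P₂/P₁) = 243.4 K.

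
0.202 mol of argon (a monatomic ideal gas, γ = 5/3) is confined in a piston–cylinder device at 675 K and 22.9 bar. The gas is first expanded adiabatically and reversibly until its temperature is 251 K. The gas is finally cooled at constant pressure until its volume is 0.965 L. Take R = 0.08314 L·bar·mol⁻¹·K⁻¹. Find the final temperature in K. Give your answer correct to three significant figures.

T₃ ≈ 111 K

From PV = nRT: V₁ = nRT₁/P₁ = 0.4950 L.
Adiabatic (γ = 5/3), T V^(γ−1) and P V^γ constant: P₂ = P₁·(T₂/T₁)^(γ/(γ−1)) = 1.931 bar; V₂ = V₁·(T₁/T₂)^(1/(γ−1)) = 2.183 L.
Isobaric, so V/T is constant: P₃ = P₂; T₃ = T₂·(V₃/V₂) = 110.9 K.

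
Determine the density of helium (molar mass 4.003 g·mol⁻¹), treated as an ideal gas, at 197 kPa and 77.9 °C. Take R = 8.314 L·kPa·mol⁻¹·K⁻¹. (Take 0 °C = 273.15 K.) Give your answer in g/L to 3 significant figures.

ρ ≈ 0.270 g/L

ρ = PM/(RT) = (197 × 4.003) / (8.314 × 351.0)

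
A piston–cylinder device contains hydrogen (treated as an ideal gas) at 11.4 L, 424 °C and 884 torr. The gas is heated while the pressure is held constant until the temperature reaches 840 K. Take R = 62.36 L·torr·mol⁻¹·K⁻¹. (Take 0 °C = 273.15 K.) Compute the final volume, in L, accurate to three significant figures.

Convert: T₁ = 697.1 K.
Isobaric, so V/T is constant: P₂ = P₁; V₂ = V₁·(T₂/T₁) = 13.74 L.

V₂ ≈ 13.7 L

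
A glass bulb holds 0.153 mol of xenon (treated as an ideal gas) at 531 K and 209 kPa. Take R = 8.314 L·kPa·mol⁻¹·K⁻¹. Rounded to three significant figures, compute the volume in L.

V ≈ 3.23 L

PV = nRT ⇒ V = nRT/P = (0.153 × 8.314 × 531) / 209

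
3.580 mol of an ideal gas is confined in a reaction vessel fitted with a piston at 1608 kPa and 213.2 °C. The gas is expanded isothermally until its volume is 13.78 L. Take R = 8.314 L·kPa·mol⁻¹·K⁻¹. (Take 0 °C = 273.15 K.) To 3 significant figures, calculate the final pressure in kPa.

P₂ ≈ 1.05e+03 kPa

Convert: T₁ = 486.3 K.
From PV = nRT: V₁ = nRT₁/P₁ = 9.002 L.
Isothermal, so P V is constant: T₂ = T₁; P₂ = P₁·(V₁/V₂) = 1050 kPa.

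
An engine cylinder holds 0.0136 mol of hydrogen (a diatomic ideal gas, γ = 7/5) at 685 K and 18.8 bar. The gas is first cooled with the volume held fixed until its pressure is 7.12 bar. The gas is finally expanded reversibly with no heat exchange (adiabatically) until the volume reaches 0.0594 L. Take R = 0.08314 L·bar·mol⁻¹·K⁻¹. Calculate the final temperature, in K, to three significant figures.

From PV = nRT: V₁ = nRT₁/P₁ = 0.04120 L.
V constant ⇒ P ∝ T: V₂ = V₁; T₂ = T₁·(P₂/P₁) = 259.4 K.
Reversible adiabatic, γ = 7/5: T₃ = T₂·(V₂/V₃)^(γ−1) = 224.1 K; P₃ = P₂·(V₂/V₃)^γ = 4.266 bar.

T₃ ≈ 224 K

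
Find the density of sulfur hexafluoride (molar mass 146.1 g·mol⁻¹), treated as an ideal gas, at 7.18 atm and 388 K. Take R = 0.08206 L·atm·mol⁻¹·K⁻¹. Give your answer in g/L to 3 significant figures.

ρ = PM/(RT) = (7.18 × 146.1) / (0.08206 × 388.0)

ρ ≈ 32.9 g/L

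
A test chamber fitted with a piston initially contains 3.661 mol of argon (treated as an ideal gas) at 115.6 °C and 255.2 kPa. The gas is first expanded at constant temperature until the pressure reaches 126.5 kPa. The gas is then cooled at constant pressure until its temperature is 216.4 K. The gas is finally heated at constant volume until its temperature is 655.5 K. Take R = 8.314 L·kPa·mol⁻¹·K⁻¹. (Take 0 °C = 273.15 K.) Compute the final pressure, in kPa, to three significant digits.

P₄ ≈ 383 kPa

Convert: T₁ = 388.8 K.
From PV = nRT: V₁ = nRT₁/P₁ = 46.37 L.
Isothermal, so P V is constant: T₂ = T₁; V₂ = V₁·(P₁/P₂) = 93.54 L.
P constant ⇒ V ∝ T: P₃ = P₂; V₃ = V₂·(T₃/T₂) = 52.07 L.
V constant ⇒ P ∝ T: V₄ = V₃; P₄ = P₃·(T₄/T₃) = 383.2 kPa.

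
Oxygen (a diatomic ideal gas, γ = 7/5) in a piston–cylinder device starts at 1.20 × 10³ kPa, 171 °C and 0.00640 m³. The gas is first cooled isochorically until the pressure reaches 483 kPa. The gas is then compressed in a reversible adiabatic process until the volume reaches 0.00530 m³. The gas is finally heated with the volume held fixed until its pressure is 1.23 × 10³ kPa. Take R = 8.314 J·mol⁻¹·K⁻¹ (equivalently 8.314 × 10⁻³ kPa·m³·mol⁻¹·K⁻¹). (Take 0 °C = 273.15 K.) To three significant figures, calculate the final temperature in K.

T₄ ≈ 377 K

Convert: T₁ = 444.1 K.
V constant ⇒ P ∝ T: V₂ = V₁; T₂ = T₁·(P₂/P₁) = 178.8 K.
Adiabatic (γ = 7/5), T V^(γ−1) and P V^γ constant: T₃ = T₂·(V₂/V₃)^(γ−1) = 192.8 K; P₃ = P₂·(V₂/V₃)^γ = 628.9 kPa.
Isochoric, so P/T is constant: V₄ = V₃; T₄ = T₃·(P₄/P₃) = 377.0 K.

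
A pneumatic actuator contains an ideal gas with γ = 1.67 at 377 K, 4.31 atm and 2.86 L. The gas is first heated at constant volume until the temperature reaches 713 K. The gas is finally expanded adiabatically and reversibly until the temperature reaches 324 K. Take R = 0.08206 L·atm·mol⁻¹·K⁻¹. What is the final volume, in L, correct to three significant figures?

V₃ ≈ 9.28 L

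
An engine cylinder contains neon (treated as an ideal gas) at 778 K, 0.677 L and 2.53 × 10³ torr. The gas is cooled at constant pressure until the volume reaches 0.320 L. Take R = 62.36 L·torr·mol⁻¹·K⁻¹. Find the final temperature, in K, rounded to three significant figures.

Isobaric, so V/T is constant: P₂ = P₁; T₂ = T₁·(V₂/V₁) = 367.7 K.

T₂ ≈ 368 K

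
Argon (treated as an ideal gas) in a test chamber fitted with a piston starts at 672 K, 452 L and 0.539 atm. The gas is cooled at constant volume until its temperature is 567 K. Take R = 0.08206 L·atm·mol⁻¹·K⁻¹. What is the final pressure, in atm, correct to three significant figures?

P₂ ≈ 0.455 atm

V constant ⇒ P ∝ T: V₂ = V₁; P₂ = P₁·(T₂/T₁) = 0.4548 atm.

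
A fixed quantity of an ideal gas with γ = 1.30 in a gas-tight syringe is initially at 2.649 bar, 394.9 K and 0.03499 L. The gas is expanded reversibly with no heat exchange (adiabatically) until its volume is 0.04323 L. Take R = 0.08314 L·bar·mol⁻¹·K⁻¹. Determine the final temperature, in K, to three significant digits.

T₂ ≈ 371 K

Adiabatic (γ = 1.30), T V^(γ−1) and P V^γ constant: T₂ = T₁·(V₁/V₂)^(γ−1) = 370.6 K; P₂ = P₁·(V₁/V₂)^γ = 2.012 bar.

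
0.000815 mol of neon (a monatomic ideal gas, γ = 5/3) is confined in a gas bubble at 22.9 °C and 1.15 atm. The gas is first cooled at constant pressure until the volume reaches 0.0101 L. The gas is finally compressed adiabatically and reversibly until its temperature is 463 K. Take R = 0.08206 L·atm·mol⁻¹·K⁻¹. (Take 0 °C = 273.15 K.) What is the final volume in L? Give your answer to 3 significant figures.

Convert: T₁ = 296.0 K.
From PV = nRT: V₁ = nRT₁/P₁ = 0.01722 L.
P constant ⇒ V ∝ T: P₂ = P₁; T₂ = T₁·(V₂/V₁) = 173.7 K.
Adiabatic (γ = 5/3), T V^(γ−1) and P V^γ constant: P₃ = P₂·(T₃/T₂)^(γ/(γ−1)) = 13.35 atm; V₃ = V₂·(T₂/T₃)^(1/(γ−1)) = 0.002320 L.

V₃ ≈ 0.00232 L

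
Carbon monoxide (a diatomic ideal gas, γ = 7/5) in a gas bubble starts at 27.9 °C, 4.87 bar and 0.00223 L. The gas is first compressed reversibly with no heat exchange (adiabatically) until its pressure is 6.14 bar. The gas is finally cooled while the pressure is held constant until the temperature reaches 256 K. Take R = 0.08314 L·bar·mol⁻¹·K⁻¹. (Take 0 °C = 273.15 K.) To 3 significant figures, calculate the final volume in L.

V₃ ≈ 0.00150 L

Convert: T₁ = 301.0 K.
Reversible adiabatic, γ = 7/5: T₂ = T₁·(P₂/P₁)^((γ−1)/γ) = 321.7 K; V₂ = V₁·(P₁/P₂)^(1/γ) = 0.001890 L.
Isobaric, so V/T is constant: P₃ = P₂; V₃ = V₂·(T₃/T₂) = 0.001504 L.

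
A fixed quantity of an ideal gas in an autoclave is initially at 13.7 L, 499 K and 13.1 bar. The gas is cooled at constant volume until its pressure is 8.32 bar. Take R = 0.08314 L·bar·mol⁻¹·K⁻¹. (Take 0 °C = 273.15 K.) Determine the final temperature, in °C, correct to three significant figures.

Isochoric, so P/T is constant: V₂ = V₁; T₂ = T₁·(P₂/P₁) = 316.9 K.

T₂ ≈ 43.8 °C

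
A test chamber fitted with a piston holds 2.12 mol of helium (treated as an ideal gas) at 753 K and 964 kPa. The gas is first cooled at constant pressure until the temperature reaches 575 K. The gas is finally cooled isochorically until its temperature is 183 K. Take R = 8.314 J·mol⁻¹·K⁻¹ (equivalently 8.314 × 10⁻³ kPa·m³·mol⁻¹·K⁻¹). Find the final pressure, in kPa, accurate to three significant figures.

P₃ ≈ 307 kPa

From PV = nRT: V₁ = nRT₁/P₁ = 0.01377 m³.
Isobaric, so V/T is constant: P₂ = P₁; V₂ = V₁·(T₂/T₁) = 0.01051 m³.
Isochoric, so P/T is constant: V₃ = V₂; P₃ = P₂·(T₃/T₂) = 306.8 kPa.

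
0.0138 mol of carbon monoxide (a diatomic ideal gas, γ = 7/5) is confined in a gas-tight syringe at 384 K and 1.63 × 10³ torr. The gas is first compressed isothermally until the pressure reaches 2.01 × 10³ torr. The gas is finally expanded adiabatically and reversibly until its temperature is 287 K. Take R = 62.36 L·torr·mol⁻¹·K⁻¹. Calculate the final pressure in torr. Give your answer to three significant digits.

P₃ ≈ 725 torr

From PV = nRT: V₁ = nRT₁/P₁ = 0.2027 L.
T constant ⇒ Boyle's law P V = const: T₂ = T₁; V₂ = V₁·(P₁/P₂) = 0.1644 L.
Adiabatic (γ = 7/5), T V^(γ−1) and P V^γ constant: P₃ = P₂·(T₃/T₂)^(γ/(γ−1)) = 725.5 torr; V₃ = V₂·(T₂/T₃)^(1/(γ−1)) = 0.3404 L.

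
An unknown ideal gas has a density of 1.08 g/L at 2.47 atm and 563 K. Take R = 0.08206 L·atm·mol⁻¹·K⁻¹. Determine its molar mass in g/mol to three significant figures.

M ≈ 20.2 g/mol

ρ = PM/(RT) ⇒ M = ρRT/P = (1.08 × 0.08206 × 563.0) / 2.47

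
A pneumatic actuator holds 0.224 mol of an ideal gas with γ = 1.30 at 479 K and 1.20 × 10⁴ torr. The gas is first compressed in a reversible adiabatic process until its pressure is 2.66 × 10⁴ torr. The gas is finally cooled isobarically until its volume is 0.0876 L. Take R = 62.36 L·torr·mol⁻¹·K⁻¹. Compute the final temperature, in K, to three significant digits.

From PV = nRT: V₁ = nRT₁/P₁ = 0.5576 L.
Reversible adiabatic, γ = 1.30: T₂ = T₁·(P₂/P₁)^((γ−1)/γ) = 575.6 K; V₂ = V₁·(P₁/P₂)^(1/γ) = 0.3023 L.
P constant ⇒ V ∝ T: P₃ = P₂; T₃ = T₂·(V₃/V₂) = 166.8 K.

T₃ ≈ 167 K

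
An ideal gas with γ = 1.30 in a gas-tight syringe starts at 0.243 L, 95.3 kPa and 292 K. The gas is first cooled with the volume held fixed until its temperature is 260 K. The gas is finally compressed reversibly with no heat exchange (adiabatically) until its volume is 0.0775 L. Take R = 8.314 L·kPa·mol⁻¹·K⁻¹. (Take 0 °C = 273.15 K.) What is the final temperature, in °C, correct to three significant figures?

V constant ⇒ P ∝ T: V₂ = V₁; P₂ = P₁·(T₂/T₁) = 84.86 kPa.
Reversible adiabatic, γ = 1.30: T₃ = T₂·(V₂/V₃)^(γ−1) = 366.3 K; P₃ = P₂·(V₂/V₃)^γ = 374.9 kPa.

T₃ ≈ 93.2 °C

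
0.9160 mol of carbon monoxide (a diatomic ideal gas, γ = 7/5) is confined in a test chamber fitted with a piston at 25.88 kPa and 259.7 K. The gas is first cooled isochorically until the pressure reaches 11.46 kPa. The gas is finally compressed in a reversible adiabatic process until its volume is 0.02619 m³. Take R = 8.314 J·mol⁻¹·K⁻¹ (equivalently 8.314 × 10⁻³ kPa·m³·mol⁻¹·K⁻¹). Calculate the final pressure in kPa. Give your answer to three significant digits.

P₃ ≈ 51.3 kPa

From PV = nRT: V₁ = nRT₁/P₁ = 0.07642 m³.
V constant ⇒ P ∝ T: V₂ = V₁; T₂ = T₁·(P₂/P₁) = 115.0 K.
Reversible adiabatic, γ = 7/5: T₃ = T₂·(V₂/V₃)^(γ−1) = 176.5 K; P₃ = P₂·(V₂/V₃)^γ = 51.32 kPa.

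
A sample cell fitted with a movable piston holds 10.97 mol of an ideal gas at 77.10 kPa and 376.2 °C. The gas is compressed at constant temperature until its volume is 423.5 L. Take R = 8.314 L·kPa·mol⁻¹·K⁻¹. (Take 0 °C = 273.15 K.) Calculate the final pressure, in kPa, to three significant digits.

P₂ ≈ 140 kPa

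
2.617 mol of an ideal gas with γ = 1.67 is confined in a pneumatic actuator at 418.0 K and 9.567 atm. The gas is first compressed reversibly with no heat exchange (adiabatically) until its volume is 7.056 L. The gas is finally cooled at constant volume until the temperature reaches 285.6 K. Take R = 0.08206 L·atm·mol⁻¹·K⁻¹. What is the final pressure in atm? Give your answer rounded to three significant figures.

P₃ ≈ 8.69 atm

From PV = nRT: V₁ = nRT₁/P₁ = 9.383 L.
Reversible adiabatic, γ = 1.67: T₂ = T₁·(V₁/V₂)^(γ−1) = 505.9 K; P₂ = P₁·(V₁/V₂)^γ = 15.40 atm.
V constant ⇒ P ∝ T: V₃ = V₂; P₃ = P₂·(T₃/T₂) = 8.692 atm.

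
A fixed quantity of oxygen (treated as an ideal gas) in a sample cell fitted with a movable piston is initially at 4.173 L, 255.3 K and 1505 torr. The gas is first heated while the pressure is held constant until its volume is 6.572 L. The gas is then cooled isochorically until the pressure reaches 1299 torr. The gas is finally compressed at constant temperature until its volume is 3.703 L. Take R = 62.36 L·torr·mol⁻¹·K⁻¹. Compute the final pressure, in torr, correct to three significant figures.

P constant ⇒ V ∝ T: P₂ = P₁; T₂ = T₁·(V₂/V₁) = 402.1 K.
Isochoric, so P/T is constant: V₃ = V₂; T₃ = T₂·(P₃/P₂) = 347.0 K.
Isothermal, so P V is constant: T₄ = T₃; P₄ = P₃·(V₃/V₄) = 2305 torr.

P₄ ≈ 2.31e+03 torr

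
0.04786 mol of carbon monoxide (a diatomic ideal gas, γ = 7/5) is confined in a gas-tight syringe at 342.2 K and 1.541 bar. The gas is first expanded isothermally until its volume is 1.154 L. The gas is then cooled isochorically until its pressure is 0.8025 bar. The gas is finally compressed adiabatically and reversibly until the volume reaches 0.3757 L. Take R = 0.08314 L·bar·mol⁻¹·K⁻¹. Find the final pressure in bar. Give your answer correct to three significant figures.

From PV = nRT: V₁ = nRT₁/P₁ = 0.8836 L.
T constant ⇒ Boyle's law P V = const: T₂ = T₁; P₂ = P₁·(V₁/V₂) = 1.180 bar.
V constant ⇒ P ∝ T: V₃ = V₂; T₃ = T₂·(P₃/P₂) = 232.7 K.
Reversible adiabatic, γ = 7/5: T₄ = T₃·(V₃/V₄)^(γ−1) = 364.6 K; P₄ = P₃·(V₃/V₄)^γ = 3.861 bar.

P₄ ≈ 3.86 bar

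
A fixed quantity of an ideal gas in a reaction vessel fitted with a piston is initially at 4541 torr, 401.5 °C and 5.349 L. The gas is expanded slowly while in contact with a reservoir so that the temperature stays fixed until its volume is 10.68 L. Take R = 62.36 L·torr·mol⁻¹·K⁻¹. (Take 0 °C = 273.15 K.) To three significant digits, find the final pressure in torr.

P₂ ≈ 2.27e+03 torr

Convert: T₁ = 674.6 K.
T constant ⇒ Boyle's law P V = const: T₂ = T₁; P₂ = P₁·(V₁/V₂) = 2274 torr.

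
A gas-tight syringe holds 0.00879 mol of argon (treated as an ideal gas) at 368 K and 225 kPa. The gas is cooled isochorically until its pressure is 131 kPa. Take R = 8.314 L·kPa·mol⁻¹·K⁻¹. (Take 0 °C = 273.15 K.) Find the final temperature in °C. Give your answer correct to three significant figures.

T₂ ≈ -58.9 °C

From PV = nRT: V₁ = nRT₁/P₁ = 0.1195 L.
Isochoric, so P/T is constant: V₂ = V₁; T₂ = T₁·(P₂/P₁) = 214.3 K.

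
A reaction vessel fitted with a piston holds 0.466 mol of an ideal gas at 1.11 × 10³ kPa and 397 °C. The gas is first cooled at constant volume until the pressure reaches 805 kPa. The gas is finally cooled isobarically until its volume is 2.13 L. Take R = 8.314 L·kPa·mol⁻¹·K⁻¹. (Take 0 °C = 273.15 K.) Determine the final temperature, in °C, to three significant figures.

T₃ ≈ 169 °C

Convert: T₁ = 670.1 K.
From PV = nRT: V₁ = nRT₁/P₁ = 2.339 L.
Isochoric, so P/T is constant: V₂ = V₁; T₂ = T₁·(P₂/P₁) = 486.0 K.
Isobaric, so V/T is constant: P₃ = P₂; T₃ = T₂·(V₃/V₂) = 442.6 K.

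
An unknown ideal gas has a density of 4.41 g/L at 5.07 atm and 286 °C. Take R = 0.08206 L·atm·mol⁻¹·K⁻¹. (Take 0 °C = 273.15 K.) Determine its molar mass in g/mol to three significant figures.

ρ = PM/(RT) ⇒ M = ρRT/P = (4.41 × 0.08206 × 559.1) / 5.07

M ≈ 39.9 g/mol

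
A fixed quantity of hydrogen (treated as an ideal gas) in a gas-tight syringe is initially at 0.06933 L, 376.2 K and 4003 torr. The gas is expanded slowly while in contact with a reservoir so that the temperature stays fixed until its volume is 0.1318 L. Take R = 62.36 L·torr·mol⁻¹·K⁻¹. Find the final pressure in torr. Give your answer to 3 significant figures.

P₂ ≈ 2.11e+03 torr

Isothermal, so P V is constant: T₂ = T₁; P₂ = P₁·(V₁/V₂) = 2106 torr.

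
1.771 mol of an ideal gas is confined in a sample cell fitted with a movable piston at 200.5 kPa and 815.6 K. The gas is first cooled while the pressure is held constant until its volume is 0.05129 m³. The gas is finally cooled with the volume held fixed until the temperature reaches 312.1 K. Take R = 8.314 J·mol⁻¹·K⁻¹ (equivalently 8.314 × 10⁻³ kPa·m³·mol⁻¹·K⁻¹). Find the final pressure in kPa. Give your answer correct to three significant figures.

From PV = nRT: V₁ = nRT₁/P₁ = 0.05990 m³.
Isobaric, so V/T is constant: P₂ = P₁; T₂ = T₁·(V₂/V₁) = 698.4 K.
Isochoric, so P/T is constant: V₃ = V₂; P₃ = P₂·(T₃/T₂) = 89.60 kPa.

P₃ ≈ 89.6 kPa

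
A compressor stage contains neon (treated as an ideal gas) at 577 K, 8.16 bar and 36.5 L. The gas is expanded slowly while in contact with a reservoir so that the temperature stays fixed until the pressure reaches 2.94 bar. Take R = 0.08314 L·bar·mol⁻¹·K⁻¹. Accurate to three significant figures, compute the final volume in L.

T constant ⇒ Boyle's law P V = const: T₂ = T₁; V₂ = V₁·(P₁/P₂) = 101.3 L.

V₂ ≈ 101 L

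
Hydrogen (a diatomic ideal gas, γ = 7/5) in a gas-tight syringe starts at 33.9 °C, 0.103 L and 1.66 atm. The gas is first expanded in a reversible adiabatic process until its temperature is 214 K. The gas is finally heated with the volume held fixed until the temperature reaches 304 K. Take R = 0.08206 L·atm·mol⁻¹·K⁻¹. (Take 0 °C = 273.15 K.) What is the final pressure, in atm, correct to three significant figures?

Convert: T₁ = 307.0 K.
Reversible adiabatic, γ = 7/5: P₂ = P₁·(T₂/T₁)^(γ/(γ−1)) = 0.4692 atm; V₂ = V₁·(T₁/T₂)^(1/(γ−1)) = 0.2540 L.
Isochoric, so P/T is constant: V₃ = V₂; P₃ = P₂·(T₃/T₂) = 0.6665 atm.

P₃ ≈ 0.666 atm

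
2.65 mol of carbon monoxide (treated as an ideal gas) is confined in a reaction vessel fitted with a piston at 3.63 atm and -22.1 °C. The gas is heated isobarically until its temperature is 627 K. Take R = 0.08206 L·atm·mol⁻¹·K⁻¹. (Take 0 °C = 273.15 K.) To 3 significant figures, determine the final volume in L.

Convert: T₁ = 251.0 K.
From PV = nRT: V₁ = nRT₁/P₁ = 15.04 L.
Isobaric, so V/T is constant: P₂ = P₁; V₂ = V₁·(T₂/T₁) = 37.56 L.

V₂ ≈ 37.6 L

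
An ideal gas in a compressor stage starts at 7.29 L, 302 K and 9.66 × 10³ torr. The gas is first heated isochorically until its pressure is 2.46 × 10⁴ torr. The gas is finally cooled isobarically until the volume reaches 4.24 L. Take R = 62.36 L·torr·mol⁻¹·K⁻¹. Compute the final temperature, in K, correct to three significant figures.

T₃ ≈ 447 K

Isochoric, so P/T is constant: V₂ = V₁; T₂ = T₁·(P₂/P₁) = 769.1 K.
P constant ⇒ V ∝ T: P₃ = P₂; T₃ = T₂·(V₃/V₂) = 447.3 K.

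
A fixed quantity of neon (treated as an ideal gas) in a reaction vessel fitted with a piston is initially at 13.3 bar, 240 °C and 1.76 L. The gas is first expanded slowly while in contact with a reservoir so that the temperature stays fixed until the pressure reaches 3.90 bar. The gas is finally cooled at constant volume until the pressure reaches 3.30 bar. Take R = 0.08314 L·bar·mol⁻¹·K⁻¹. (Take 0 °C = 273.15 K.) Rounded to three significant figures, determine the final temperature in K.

T₃ ≈ 434 K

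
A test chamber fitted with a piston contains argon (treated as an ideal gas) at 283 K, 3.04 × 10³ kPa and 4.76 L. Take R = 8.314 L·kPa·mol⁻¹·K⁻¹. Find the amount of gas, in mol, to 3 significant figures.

PV = nRT ⇒ n = PV/(RT) = (3.04e+03 × 4.76) / (8.314 × 283)

n ≈ 6.15 mol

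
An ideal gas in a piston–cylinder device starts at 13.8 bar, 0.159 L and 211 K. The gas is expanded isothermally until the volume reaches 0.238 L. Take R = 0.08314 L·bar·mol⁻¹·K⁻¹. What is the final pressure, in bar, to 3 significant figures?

P₂ ≈ 9.22 bar

T constant ⇒ Boyle's law P V = const: T₂ = T₁; P₂ = P₁·(V₁/V₂) = 9.219 bar.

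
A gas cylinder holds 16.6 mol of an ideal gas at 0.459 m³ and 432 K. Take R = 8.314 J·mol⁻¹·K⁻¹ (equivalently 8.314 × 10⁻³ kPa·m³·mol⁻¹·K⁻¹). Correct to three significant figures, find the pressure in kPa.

P ≈ 130 kPa

PV = nRT ⇒ P = nRT/V = (16.6 × 8.314 × 10⁻³ × 432) / 0.459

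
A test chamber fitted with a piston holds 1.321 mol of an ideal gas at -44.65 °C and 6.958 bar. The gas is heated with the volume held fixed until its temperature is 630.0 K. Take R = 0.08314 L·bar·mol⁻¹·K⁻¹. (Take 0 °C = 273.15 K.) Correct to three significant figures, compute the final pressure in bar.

Convert: T₁ = 228.5 K.
From PV = nRT: V₁ = nRT₁/P₁ = 3.607 L.
V constant ⇒ P ∝ T: V₂ = V₁; P₂ = P₁·(T₂/T₁) = 19.18 bar.

P₂ ≈ 19.2 bar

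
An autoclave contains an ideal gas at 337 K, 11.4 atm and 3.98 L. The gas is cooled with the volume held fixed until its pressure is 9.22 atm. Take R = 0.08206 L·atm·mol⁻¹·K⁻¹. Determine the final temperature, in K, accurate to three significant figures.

T₂ ≈ 273 K

Isochoric, so P/T is constant: V₂ = V₁; T₂ = T₁·(P₂/P₁) = 272.6 K.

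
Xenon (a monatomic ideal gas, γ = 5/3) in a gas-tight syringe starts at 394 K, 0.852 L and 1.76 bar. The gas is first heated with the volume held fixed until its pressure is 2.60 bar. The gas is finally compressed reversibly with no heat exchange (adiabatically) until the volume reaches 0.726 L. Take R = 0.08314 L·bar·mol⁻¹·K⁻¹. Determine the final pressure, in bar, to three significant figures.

P₃ ≈ 3.39 bar

Isochoric, so P/T is constant: V₂ = V₁; T₂ = T₁·(P₂/P₁) = 582.0 K.
Reversible adiabatic, γ = 5/3: T₃ = T₂·(V₂/V₃)^(γ−1) = 647.6 K; P₃ = P₂·(V₂/V₃)^γ = 3.395 bar.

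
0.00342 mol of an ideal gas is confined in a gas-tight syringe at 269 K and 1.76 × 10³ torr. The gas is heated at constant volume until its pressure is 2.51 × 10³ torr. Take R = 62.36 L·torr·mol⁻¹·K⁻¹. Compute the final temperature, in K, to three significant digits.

From PV = nRT: V₁ = nRT₁/P₁ = 0.03260 L.
V constant ⇒ P ∝ T: V₂ = V₁; T₂ = T₁·(P₂/P₁) = 383.6 K.

T₂ ≈ 384 K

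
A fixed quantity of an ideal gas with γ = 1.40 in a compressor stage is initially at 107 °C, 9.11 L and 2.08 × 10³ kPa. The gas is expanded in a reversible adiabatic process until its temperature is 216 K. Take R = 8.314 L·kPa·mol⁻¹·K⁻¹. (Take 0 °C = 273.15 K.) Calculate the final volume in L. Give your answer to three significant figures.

Convert: T₁ = 380.1 K.
Adiabatic (γ = 1.40), T V^(γ−1) and P V^γ constant: P₂ = P₁·(T₂/T₁)^(γ/(γ−1)) = 287.6 kPa; V₂ = V₁·(T₁/T₂)^(1/(γ−1)) = 37.43 L.

V₂ ≈ 37.4 L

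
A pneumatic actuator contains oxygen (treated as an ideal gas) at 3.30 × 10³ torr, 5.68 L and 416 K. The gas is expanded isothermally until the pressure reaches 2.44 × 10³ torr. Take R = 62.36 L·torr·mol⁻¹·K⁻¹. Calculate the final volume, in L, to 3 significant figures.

V₂ ≈ 7.68 L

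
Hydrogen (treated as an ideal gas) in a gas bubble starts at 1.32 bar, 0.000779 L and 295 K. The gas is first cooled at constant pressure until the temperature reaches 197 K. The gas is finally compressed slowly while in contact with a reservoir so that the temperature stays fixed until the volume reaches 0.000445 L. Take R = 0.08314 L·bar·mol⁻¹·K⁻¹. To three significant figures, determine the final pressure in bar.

P₃ ≈ 1.54 bar

P constant ⇒ V ∝ T: P₂ = P₁; V₂ = V₁·(T₂/T₁) = 0.0005202 L.
Isothermal, so P V is constant: T₃ = T₂; P₃ = P₂·(V₂/V₃) = 1.543 bar.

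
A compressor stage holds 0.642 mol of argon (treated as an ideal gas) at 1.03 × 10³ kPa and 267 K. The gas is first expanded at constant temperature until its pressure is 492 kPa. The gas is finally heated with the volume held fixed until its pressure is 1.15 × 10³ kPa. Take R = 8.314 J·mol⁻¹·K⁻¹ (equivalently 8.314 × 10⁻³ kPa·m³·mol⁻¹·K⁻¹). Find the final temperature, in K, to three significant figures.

From PV = nRT: V₁ = nRT₁/P₁ = 0.001384 m³.
Isothermal, so P V is constant: T₂ = T₁; V₂ = V₁·(P₁/P₂) = 0.002897 m³.
Isochoric, so P/T is constant: V₃ = V₂; T₃ = T₂·(P₃/P₂) = 624.1 K.

T₃ ≈ 624 K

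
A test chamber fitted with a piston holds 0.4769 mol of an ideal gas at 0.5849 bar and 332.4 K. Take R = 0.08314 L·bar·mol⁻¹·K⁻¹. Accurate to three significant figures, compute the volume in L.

V ≈ 22.5 L

PV = nRT ⇒ V = nRT/P = (0.4769 × 0.08314 × 332.4) / 0.5849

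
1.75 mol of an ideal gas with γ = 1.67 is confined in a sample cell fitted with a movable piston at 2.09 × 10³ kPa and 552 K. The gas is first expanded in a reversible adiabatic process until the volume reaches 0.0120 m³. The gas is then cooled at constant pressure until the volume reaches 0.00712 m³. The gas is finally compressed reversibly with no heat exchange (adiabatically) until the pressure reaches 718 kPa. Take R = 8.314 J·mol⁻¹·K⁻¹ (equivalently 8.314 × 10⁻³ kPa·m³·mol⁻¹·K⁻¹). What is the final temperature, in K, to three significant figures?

From PV = nRT: V₁ = nRT₁/P₁ = 0.003843 m³.
Reversible adiabatic, γ = 1.67: T₂ = T₁·(V₁/V₂)^(γ−1) = 257.4 K; P₂ = P₁·(V₁/V₂)^γ = 312.1 kPa.
Isobaric, so V/T is constant: P₃ = P₂; T₃ = T₂·(V₃/V₂) = 152.7 K.
Adiabatic (γ = 1.67), T V^(γ−1) and P V^γ constant: T₄ = T₃·(P₄/P₃)^((γ−1)/γ) = 213.3 K; V₄ = V₃·(P₃/P₄)^(1/γ) = 0.004323 m³.

T₄ ≈ 213 K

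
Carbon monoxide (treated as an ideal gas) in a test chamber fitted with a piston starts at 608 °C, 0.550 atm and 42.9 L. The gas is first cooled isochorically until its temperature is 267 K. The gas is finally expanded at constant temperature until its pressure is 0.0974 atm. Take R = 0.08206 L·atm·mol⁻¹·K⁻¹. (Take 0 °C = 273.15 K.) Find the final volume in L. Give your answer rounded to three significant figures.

V₃ ≈ 73.4 L

Convert: T₁ = 881.1 K.
Isochoric, so P/T is constant: V₂ = V₁; P₂ = P₁·(T₂/T₁) = 0.1667 atm.
Isothermal, so P V is constant: T₃ = T₂; V₃ = V₂·(P₂/P₃) = 73.40 L.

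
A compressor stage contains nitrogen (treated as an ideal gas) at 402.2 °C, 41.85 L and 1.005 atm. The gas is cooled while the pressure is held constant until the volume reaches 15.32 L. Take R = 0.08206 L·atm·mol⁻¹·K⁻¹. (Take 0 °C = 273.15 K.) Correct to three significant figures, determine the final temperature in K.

T₂ ≈ 247 K

Convert: T₁ = 675.3 K.
Isobaric, so V/T is constant: P₂ = P₁; T₂ = T₁·(V₂/V₁) = 247.2 K.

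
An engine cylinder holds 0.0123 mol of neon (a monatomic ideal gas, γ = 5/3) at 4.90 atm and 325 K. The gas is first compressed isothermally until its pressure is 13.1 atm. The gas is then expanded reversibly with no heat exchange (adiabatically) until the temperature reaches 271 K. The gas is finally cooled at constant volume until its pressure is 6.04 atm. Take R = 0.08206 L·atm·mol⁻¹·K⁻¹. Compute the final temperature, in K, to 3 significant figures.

T₄ ≈ 197 K

From PV = nRT: V₁ = nRT₁/P₁ = 0.06695 L.
T constant ⇒ Boyle's law P V = const: T₂ = T₁; V₂ = V₁·(P₁/P₂) = 0.02504 L.
Adiabatic (γ = 5/3), T V^(γ−1) and P V^γ constant: P₃ = P₂·(T₃/T₂)^(γ/(γ−1)) = 8.317 atm; V₃ = V₂·(T₂/T₃)^(1/(γ−1)) = 0.03289 L.
Isochoric, so P/T is constant: V₄ = V₃; T₄ = T₃·(P₄/P₃) = 196.8 K.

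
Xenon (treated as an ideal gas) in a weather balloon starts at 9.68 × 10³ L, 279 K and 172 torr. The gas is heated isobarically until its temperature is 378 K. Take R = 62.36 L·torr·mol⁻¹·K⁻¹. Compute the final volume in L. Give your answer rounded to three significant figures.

V₂ ≈ 1.31e+04 L

P constant ⇒ V ∝ T: P₂ = P₁; V₂ = V₁·(T₂/T₁) = 1.311e+04 L.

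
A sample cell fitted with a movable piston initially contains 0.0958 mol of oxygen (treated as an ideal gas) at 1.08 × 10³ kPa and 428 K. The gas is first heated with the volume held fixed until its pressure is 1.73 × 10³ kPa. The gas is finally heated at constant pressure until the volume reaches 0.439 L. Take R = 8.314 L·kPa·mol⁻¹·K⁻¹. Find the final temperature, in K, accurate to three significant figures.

From PV = nRT: V₁ = nRT₁/P₁ = 0.3156 L.
Isochoric, so P/T is constant: V₂ = V₁; T₂ = T₁·(P₂/P₁) = 685.6 K.
P constant ⇒ V ∝ T: P₃ = P₂; T₃ = T₂·(V₃/V₂) = 953.5 K.

T₃ ≈ 954 K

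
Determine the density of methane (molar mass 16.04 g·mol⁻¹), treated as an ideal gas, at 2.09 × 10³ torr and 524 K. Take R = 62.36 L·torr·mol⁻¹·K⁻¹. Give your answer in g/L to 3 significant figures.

ρ ≈ 1.03 g/L

ρ = PM/(RT) = (2.09e+03 × 16.04) / (62.36 × 524.0)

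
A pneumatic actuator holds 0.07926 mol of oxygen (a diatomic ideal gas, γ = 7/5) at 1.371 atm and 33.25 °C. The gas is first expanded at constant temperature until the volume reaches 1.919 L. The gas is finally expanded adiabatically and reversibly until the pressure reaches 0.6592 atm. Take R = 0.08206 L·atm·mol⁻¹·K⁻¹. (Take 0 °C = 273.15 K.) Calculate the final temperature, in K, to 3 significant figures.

Convert: T₁ = 306.4 K.
From PV = nRT: V₁ = nRT₁/P₁ = 1.454 L.
Isothermal, so P V is constant: T₂ = T₁; P₂ = P₁·(V₁/V₂) = 1.038 atm.
Adiabatic (γ = 7/5), T V^(γ−1) and P V^γ constant: T₃ = T₂·(P₃/P₂)^((γ−1)/γ) = 269.1 K; V₃ = V₂·(P₂/P₃)^(1/γ) = 2.655 L.

T₃ ≈ 269 K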